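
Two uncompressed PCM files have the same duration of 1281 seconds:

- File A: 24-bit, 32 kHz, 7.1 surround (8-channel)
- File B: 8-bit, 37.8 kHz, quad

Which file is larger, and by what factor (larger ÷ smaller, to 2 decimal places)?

File A, by a factor of 5.08

File A: 32,000 × 3 × 8 = 768,000 bytes/s.
File B: 37,800 × 1 × 4 = 151,200 bytes/s.
File A is larger; ratio = 983,808,000 / 193,687,200 = 5.08.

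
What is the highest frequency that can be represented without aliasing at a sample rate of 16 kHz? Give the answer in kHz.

Nyquist frequency = sample rate / 2 = 16,000 / 2 = 8 kHz.

8 kHz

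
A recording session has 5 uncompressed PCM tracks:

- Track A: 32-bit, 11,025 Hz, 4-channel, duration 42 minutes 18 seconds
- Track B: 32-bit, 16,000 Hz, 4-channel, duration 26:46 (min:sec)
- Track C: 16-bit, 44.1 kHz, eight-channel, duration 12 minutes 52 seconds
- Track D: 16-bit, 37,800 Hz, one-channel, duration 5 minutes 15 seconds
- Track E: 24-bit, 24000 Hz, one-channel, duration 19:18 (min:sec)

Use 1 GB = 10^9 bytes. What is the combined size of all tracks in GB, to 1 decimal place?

Track A: 42 minutes 18 seconds = 2,538 s; 11,025 × 2,538 × 4 × 4 = 447,703,200 bytes.
Track B: 26:46 (min:sec) = 1,606 s; 16,000 × 1,606 × 4 × 4 = 411,136,000 bytes.
Track C: 12 minutes 52 seconds = 772 s; 44,100 × 772 × 2 × 8 = 544,723,200 bytes.
Track D: 5 minutes 15 seconds = 315 s; 37,800 × 315 × 2 × 1 = 23,814,000 bytes.
Track E: 19:18 (min:sec) = 1,158 s; 24,000 × 1,158 × 3 × 1 = 83,376,000 bytes.
Total = 1,510,752,400 bytes = 1.5 GB.

1.5 GB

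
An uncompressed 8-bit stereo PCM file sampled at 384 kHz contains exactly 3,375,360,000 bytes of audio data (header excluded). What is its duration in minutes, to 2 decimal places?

73.25 minutes

Byte rate = 384,000 × 1 × 2 = 768,000 bytes/s.
Duration = 3,375,360,000 / 768,000 = 4,395 s.
4,395 s / 60 = 73.25 minutes.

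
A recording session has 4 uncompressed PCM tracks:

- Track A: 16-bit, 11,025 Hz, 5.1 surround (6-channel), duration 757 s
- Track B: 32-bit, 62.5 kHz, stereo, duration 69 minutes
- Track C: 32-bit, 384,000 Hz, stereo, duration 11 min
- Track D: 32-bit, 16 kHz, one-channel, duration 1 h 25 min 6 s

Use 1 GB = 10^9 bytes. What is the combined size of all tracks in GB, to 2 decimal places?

4.52 GB

Track A: 11,025 × 757 × 2 × 6 = 100,151,100 bytes.
Track B: 69 minutes = 4,140 s; 62,500 × 4,140 × 4 × 2 = 2,070,000,000 bytes.
Track C: 11 min = 660 s; 384,000 × 660 × 4 × 2 = 2,027,520,000 bytes.
Track D: 1 h 25 min 6 s = 5,106 s; 16,000 × 5,106 × 4 × 1 = 326,784,000 bytes.
Total = 4,524,455,100 bytes = 4.52 GB.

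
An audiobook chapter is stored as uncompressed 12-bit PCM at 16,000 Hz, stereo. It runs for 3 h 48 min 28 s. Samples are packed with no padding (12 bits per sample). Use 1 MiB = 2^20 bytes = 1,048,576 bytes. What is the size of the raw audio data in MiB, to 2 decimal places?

Duration = 3 h 48 min 28 s = 13,708 s.
Bits = 16,000 × 13,708 × 12 × 2 = 5,263,872,000 bits = 657,984,000 bytes.
657,984,000 / 1,048,576 = 627.50 MiB.

627.50 MiB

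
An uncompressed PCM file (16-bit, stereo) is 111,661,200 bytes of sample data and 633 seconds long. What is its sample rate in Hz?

Bytes = sample_rate × seconds × bytes_per_sample × channels.
sample_rate = 111,661,200 / (633 × 2 × 2) = 111,661,200 / 2,532 = 44,100 Hz.

44,100 Hz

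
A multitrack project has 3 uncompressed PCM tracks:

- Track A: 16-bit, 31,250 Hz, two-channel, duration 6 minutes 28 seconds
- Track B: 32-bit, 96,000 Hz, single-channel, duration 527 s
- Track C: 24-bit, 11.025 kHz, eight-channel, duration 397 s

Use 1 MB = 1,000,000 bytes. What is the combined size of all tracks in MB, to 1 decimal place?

Track A: 6 minutes 28 seconds = 388 s; 31,250 × 388 × 2 × 2 = 48,500,000 bytes.
Track B: 96,000 × 527 × 4 × 1 = 202,368,000 bytes.
Track C: 11,025 × 397 × 3 × 8 = 105,046,200 bytes.
Total = 355,914,200 bytes = 355.9 MB.

355.9 MB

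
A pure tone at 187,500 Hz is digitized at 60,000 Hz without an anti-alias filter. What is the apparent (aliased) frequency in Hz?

7,500 Hz

Nyquist = 60,000/2 = 30,000 Hz; 187,500 Hz exceeds it.
Alias = |187,500 − 3×60,000| = |187,500 − 180,000| = 7,500 Hz.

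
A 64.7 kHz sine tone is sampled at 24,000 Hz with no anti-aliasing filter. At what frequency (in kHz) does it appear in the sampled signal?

7.3 kHz

Nyquist = 24,000/2 = 12,000 Hz; 64,700 Hz exceeds it.
Alias = |64,700 − 3×24,000| = |64,700 − 72,000| = 7,300 Hz = 7.3 kHz.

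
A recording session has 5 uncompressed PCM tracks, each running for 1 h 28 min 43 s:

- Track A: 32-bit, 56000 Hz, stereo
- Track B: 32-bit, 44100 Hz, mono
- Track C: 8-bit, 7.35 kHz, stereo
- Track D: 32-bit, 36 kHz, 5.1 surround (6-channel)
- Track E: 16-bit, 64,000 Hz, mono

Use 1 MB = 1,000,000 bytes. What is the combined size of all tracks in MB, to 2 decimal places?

1 h 28 min 43 s = 5,323 s.
Track A: 56,000 × 5,323 × 4 × 2 = 2,384,704,000 bytes.
Track B: 44,100 × 5,323 × 4 × 1 = 938,977,200 bytes.
Track C: 7,350 × 5,323 × 1 × 2 = 78,248,100 bytes.
Track D: 36,000 × 5,323 × 4 × 6 = 4,599,072,000 bytes.
Track E: 64,000 × 5,323 × 2 × 1 = 681,344,000 bytes.
Total = 8,682,345,300 bytes = 8682.35 MB.

8682.35 MB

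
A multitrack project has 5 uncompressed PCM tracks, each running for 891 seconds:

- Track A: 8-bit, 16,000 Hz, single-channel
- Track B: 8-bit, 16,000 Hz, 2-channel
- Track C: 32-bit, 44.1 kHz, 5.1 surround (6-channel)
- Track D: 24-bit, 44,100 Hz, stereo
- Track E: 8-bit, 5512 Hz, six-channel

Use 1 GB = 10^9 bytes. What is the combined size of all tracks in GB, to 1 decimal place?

Track A: 16,000 × 891 × 1 × 1 = 14,256,000 bytes.
Track B: 16,000 × 891 × 1 × 2 = 28,512,000 bytes.
Track C: 44,100 × 891 × 4 × 6 = 943,034,400 bytes.
Track D: 44,100 × 891 × 3 × 2 = 235,758,600 bytes.
Track E: 5,512 × 891 × 1 × 6 = 29,467,152 bytes.
Total = 1,251,028,152 bytes = 1.3 GB.

1.3 GB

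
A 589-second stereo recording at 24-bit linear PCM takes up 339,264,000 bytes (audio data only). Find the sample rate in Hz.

96,000 Hz

Bytes = sample_rate × seconds × bytes_per_sample × channels.
sample_rate = 339,264,000 / (589 × 3 × 2) = 339,264,000 / 3,534 = 96,000 Hz.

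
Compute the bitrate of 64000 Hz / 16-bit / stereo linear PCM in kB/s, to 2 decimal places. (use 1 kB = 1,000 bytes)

256.00 kB/s

Bit rate = 64,000 × 16 × 2 = 2,048,000 bits/s.
2,048,000 / 8 = 256,000 B/s = 256.00 kB/s.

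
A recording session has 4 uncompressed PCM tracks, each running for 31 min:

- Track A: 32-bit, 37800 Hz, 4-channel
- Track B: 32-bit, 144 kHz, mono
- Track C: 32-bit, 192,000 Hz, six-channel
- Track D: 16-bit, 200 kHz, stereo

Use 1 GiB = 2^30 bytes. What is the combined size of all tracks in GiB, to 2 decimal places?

31 min = 1,860 s.
Track A: 37,800 × 1,860 × 4 × 4 = 1,124,928,000 bytes.
Track B: 144,000 × 1,860 × 4 × 1 = 1,071,360,000 bytes.
Track C: 192,000 × 1,860 × 4 × 6 = 8,570,880,000 bytes.
Track D: 200,000 × 1,860 × 2 × 2 = 1,488,000,000 bytes.
Total = 12,255,168,000 bytes = 11.41 GiB.

11.41 GiB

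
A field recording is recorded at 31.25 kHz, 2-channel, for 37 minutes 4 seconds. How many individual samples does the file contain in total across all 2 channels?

139,000,000 samples

37 minutes 4 seconds = 2,224 s.
31,250 × 2,224 s × 2 ch = 139,000,000 samples.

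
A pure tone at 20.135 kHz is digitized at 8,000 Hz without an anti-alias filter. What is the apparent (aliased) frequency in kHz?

Nyquist = 8,000/2 = 4,000 Hz; 20,135 Hz exceeds it.
Alias = |20,135 − 3×8,000| = |20,135 − 24,000| = 3,865 Hz = 3.865 kHz.

3.865 kHz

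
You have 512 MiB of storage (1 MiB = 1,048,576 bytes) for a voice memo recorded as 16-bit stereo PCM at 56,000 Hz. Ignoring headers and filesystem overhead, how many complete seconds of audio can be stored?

2,396 seconds

Uncompressed byte rate = 56,000 × 2 × 2 = 224,000 bytes/s.
Capacity = 512 × 1,048,576 = 536,870,912 bytes.
536,870,912 / 224,000 ≈ 2396.75 s → 2,396 seconds.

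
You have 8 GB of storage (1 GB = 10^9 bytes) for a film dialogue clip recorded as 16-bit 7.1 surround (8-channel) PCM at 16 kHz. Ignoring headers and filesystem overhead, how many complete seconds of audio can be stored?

Uncompressed byte rate = 16,000 × 2 × 8 = 256,000 bytes/s.
Capacity = 8 × 1,000,000,000 = 8,000,000,000 bytes.
8,000,000,000 / 256,000 ≈ 31250 s → 31,250 seconds.

31,250 seconds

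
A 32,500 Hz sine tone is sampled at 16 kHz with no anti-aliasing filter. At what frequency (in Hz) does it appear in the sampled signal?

500 Hz

Nyquist = 16,000/2 = 8,000 Hz; 32,500 Hz exceeds it.
Alias = |32,500 − 2×16,000| = |32,500 − 32,000| = 500 Hz.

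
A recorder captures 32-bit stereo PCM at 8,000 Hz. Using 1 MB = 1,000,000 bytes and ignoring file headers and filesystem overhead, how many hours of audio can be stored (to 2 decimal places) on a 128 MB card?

Uncompressed byte rate = 8,000 × 4 × 2 = 64,000 bytes/s.
Capacity = 128 × 1,000,000 = 128,000,000 bytes.
128,000,000 / 64,000 ≈ 2000 s → 0.56 hours.

0.56 hours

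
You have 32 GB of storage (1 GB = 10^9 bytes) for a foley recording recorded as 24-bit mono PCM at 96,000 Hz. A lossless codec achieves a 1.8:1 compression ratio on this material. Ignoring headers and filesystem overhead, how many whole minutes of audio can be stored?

Uncompressed byte rate = 96,000 × 3 × 1 = 288,000 bytes/s.
After 1.8:1 compression, effective rate ≈ 160000 bytes/s.
Capacity = 32 × 1,000,000,000 = 32,000,000,000 bytes.
32,000,000,000 / effective rate ≈ 200000 s → 3,333 minutes.

3,333 minutes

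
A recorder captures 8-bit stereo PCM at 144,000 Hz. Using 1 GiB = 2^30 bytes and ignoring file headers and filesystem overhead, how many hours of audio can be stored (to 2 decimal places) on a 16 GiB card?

Uncompressed byte rate = 144,000 × 1 × 2 = 288,000 bytes/s.
Capacity = 16 × 1,073,741,824 = 17,179,869,184 bytes.
17,179,869,184 / 288,000 ≈ 59652.32 s → 16.57 hours.

16.57 hours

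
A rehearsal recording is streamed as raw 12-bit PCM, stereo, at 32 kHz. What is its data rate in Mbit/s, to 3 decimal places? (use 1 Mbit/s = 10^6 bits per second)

Bit rate = 32,000 × 12 × 2 = 768,000 bits/s.
= 0.768 Mbit/s.

0.768 Mbit/s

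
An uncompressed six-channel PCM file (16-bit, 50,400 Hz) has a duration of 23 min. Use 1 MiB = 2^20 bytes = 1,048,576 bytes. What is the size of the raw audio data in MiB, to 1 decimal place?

Duration = 23 min = 1,380 s.
Bytes = 50,400 samples/s × 1,380 s × 2 bytes/sample × 6 ch = 834,624,000 bytes.
834,624,000 / 1,048,576 = 796.0 MiB.

796.0 MiB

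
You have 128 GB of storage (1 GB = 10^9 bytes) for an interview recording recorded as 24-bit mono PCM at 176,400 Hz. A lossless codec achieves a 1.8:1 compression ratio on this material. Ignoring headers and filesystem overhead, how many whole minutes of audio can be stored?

Uncompressed byte rate = 176,400 × 3 × 1 = 529,200 bytes/s.
After 1.8:1 compression, effective rate ≈ 294000 bytes/s.
Capacity = 128 × 1,000,000,000 = 128,000,000,000 bytes.
128,000,000,000 / effective rate ≈ 435374.15 s → 7,256 minutes.

7,256 minutes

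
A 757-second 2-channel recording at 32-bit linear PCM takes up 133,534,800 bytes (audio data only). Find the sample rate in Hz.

Bytes = sample_rate × seconds × bytes_per_sample × channels.
sample_rate = 133,534,800 / (757 × 4 × 2) = 133,534,800 / 6,056 = 22,050 Hz.

22,050 Hz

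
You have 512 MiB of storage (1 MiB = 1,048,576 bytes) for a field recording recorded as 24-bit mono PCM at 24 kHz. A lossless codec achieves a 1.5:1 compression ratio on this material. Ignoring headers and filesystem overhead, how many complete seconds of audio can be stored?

Uncompressed byte rate = 24,000 × 3 × 1 = 72,000 bytes/s.
After 1.5:1 compression, effective rate ≈ 48000 bytes/s.
Capacity = 512 × 1,048,576 = 536,870,912 bytes.
536,870,912 / effective rate ≈ 11184.81 s → 11,184 seconds.

11,184 seconds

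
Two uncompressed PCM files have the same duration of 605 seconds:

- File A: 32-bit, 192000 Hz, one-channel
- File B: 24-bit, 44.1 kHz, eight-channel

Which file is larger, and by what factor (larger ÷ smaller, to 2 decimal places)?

File A: 192,000 × 4 × 1 = 768,000 bytes/s.
File B: 44,100 × 3 × 8 = 1,058,400 bytes/s.
File B is larger; ratio = 640,332,000 / 464,640,000 = 1.38.

File B, by a factor of 1.38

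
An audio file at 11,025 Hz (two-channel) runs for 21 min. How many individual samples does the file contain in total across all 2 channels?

21 min = 1,260 s.
11,025 × 1,260 s × 2 ch = 27,783,000 samples.

27,783,000 samples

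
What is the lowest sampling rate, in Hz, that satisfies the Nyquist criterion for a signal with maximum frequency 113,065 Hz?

226,130 Hz

Minimum sample rate = 2 × 113,065 Hz = 226,130 Hz.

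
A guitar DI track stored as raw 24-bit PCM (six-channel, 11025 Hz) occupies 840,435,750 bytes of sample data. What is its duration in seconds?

Byte rate = 11,025 × 3 × 6 = 198,450 bytes/s.
Duration = 840,435,750 / 198,450 = 4,235 s.

4,235 seconds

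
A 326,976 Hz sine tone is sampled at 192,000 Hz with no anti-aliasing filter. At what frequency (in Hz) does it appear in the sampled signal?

57,024 Hz

Nyquist = 192,000/2 = 96,000 Hz; 326,976 Hz exceeds it.
Alias = |326,976 − 2×192,000| = |326,976 − 384,000| = 57,024 Hz.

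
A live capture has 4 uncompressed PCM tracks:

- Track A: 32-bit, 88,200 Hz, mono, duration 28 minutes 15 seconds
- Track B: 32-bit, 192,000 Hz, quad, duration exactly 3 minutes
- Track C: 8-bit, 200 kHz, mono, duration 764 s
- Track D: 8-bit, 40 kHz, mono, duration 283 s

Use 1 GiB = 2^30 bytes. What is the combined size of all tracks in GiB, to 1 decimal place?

1.2 GiB

Track A: 28 minutes 15 seconds = 1,695 s; 88,200 × 1,695 × 4 × 1 = 597,996,000 bytes.
Track B: exactly 3 minutes = 180 s; 192,000 × 180 × 4 × 4 = 552,960,000 bytes.
Track C: 200,000 × 764 × 1 × 1 = 152,800,000 bytes.
Track D: 40,000 × 283 × 1 × 1 = 11,320,000 bytes.
Total = 1,315,076,000 bytes = 1.2 GiB.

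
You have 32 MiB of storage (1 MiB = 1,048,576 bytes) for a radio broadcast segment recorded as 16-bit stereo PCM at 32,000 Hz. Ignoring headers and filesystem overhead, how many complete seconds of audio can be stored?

Uncompressed byte rate = 32,000 × 2 × 2 = 128,000 bytes/s.
Capacity = 32 × 1,048,576 = 33,554,432 bytes.
33,554,432 / 128,000 ≈ 262.14 s → 262 seconds.

262 seconds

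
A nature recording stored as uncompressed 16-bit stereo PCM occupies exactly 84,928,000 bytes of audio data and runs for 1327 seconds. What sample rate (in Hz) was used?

Bytes = sample_rate × seconds × bytes_per_sample × channels.
sample_rate = 84,928,000 / (1,327 × 2 × 2) = 84,928,000 / 5,308 = 16,000 Hz.

16,000 Hz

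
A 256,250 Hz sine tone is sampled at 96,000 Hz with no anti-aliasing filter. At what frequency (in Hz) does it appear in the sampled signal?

31,750 Hz

Nyquist = 96,000/2 = 48,000 Hz; 256,250 Hz exceeds it.
Alias = |256,250 − 3×96,000| = |256,250 − 288,000| = 31,750 Hz.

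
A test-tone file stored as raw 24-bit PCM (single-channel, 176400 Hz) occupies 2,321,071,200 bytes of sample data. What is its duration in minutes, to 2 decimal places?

73.10 minutes

Byte rate = 176,400 × 3 × 1 = 529,200 bytes/s.
Duration = 2,321,071,200 / 529,200 = 4,386 s.
4,386 s / 60 = 73.10 minutes.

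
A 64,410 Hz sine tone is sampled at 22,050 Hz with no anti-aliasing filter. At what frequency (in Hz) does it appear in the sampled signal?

Nyquist = 22,050/2 = 11,025 Hz; 64,410 Hz exceeds it.
Alias = |64,410 − 3×22,050| = |64,410 − 66,150| = 1,740 Hz.

1,740 Hz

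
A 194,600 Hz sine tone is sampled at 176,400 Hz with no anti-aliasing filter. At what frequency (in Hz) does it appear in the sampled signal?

18,200 Hz

Nyquist = 176,400/2 = 88,200 Hz; 194,600 Hz exceeds it.
Alias = |194,600 − 1×176,400| = |194,600 − 176,400| = 18,200 Hz.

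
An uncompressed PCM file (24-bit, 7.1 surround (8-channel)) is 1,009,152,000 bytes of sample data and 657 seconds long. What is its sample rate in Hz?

64,000 Hz

Bytes = sample_rate × seconds × bytes_per_sample × channels.
sample_rate = 1,009,152,000 / (657 × 3 × 8) = 1,009,152,000 / 15,768 = 64,000 Hz.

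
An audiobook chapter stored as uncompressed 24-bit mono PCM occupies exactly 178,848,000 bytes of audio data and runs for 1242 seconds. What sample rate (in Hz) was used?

Bytes = sample_rate × seconds × bytes_per_sample × channels.
sample_rate = 178,848,000 / (1,242 × 3 × 1) = 178,848,000 / 3,726 = 48,000 Hz.

48,000 Hz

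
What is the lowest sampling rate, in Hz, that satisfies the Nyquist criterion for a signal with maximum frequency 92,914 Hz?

Minimum sample rate = 2 × 92,914 Hz = 185,828 Hz.

185,828 Hz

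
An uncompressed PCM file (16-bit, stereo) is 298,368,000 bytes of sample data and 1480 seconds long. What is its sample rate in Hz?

50,400 Hz

Bytes = sample_rate × seconds × bytes_per_sample × channels.
sample_rate = 298,368,000 / (1,480 × 2 × 2) = 298,368,000 / 5,920 = 50,400 Hz.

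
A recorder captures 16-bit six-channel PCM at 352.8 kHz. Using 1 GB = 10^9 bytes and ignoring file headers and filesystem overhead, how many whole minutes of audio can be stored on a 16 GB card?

62 minutes

Uncompressed byte rate = 352,800 × 2 × 6 = 4,233,600 bytes/s.
Capacity = 16 × 1,000,000,000 = 16,000,000,000 bytes.
16,000,000,000 / 4,233,600 ≈ 3779.29 s → 62 minutes.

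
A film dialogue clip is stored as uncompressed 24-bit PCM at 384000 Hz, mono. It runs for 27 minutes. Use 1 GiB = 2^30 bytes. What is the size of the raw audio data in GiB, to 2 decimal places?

1.74 GiB

Duration = 27 minutes = 1,620 s.
Bytes = 384,000 samples/s × 1,620 s × 3 bytes/sample × 1 ch = 1,866,240,000 bytes.
1,866,240,000 / 1,073,741,824 = 1.74 GiB.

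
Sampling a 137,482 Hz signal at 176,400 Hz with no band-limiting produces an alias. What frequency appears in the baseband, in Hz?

Nyquist = 176,400/2 = 88,200 Hz; 137,482 Hz exceeds it.
Alias = |137,482 − 1×176,400| = |137,482 − 176,400| = 38,918 Hz.

38,918 Hz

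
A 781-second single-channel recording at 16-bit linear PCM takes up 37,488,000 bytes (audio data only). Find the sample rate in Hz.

24,000 Hz

Bytes = sample_rate × seconds × bytes_per_sample × channels.
sample_rate = 37,488,000 / (781 × 2 × 1) = 37,488,000 / 1,562 = 24,000 Hz.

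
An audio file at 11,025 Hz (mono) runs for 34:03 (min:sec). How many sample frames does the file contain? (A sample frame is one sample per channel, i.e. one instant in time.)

34:03 (min:sec) = 2,043 s.
11,025 samples/s × 2,043 s = 22,524,075 frames.

22,524,075 sample frames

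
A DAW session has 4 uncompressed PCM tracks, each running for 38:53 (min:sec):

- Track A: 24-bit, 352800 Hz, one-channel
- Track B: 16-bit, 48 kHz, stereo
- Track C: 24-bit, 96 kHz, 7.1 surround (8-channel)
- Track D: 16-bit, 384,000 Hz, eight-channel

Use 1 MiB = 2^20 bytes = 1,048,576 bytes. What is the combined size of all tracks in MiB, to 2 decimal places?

21578.19 MiB

38:53 (min:sec) = 2,333 s.
Track A: 352,800 × 2,333 × 3 × 1 = 2,469,247,200 bytes.
Track B: 48,000 × 2,333 × 2 × 2 = 447,936,000 bytes.
Track C: 96,000 × 2,333 × 3 × 8 = 5,375,232,000 bytes.
Track D: 384,000 × 2,333 × 2 × 8 = 14,333,952,000 bytes.
Total = 22,626,367,200 bytes = 21578.19 MiB.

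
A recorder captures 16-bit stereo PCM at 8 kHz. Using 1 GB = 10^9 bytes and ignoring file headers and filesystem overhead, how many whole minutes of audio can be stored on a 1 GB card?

520 minutes

Uncompressed byte rate = 8,000 × 2 × 2 = 32,000 bytes/s.
Capacity = 1 × 1,000,000,000 = 1,000,000,000 bytes.
1,000,000,000 / 32,000 ≈ 31250 s → 520 minutes.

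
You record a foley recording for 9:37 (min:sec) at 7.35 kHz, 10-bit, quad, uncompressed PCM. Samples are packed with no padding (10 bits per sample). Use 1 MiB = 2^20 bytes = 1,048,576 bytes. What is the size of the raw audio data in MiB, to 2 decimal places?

Duration = 9:37 (min:sec) = 577 s.
Bits = 7,350 × 577 × 10 × 4 = 169,638,000 bits = 21,204,750 bytes.
21,204,750 / 1,048,576 = 20.22 MiB.

20.22 MiB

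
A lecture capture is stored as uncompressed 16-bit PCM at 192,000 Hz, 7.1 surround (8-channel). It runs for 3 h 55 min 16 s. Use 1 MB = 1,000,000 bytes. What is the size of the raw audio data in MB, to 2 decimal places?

43364.35 MB

Duration = 3 h 55 min 16 s = 14,116 s.
Bytes = 192,000 samples/s × 14,116 s × 2 bytes/sample × 8 ch = 43,364,352,000 bytes.
43,364,352,000 / 1,000,000 = 43364.35 MB.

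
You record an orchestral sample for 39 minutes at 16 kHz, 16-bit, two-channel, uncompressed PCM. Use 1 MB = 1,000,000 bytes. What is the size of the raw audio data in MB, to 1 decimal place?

149.8 MB

Duration = 39 minutes = 2,340 s.
Bytes = 16,000 samples/s × 2,340 s × 2 bytes/sample × 2 ch = 149,760,000 bytes.
149,760,000 / 1,000,000 = 149.8 MB.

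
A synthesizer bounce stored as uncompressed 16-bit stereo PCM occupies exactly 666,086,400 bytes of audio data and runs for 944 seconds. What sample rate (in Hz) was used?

176,400 Hz

Bytes = sample_rate × seconds × bytes_per_sample × channels.
sample_rate = 666,086,400 / (944 × 2 × 2) = 666,086,400 / 3,776 = 176,400 Hz.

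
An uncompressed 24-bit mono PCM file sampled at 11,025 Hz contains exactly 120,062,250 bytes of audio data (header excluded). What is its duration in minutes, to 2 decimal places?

60.50 minutes

Byte rate = 11,025 × 3 × 1 = 33,075 bytes/s.
Duration = 120,062,250 / 33,075 = 3,630 s.
3,630 s / 60 = 60.50 minutes.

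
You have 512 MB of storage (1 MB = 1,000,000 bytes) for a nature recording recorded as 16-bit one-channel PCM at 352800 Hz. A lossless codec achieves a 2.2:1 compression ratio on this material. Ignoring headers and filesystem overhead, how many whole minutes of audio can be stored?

26 minutes

Uncompressed byte rate = 352,800 × 2 × 1 = 705,600 bytes/s.
After 2.2:1 compression, effective rate ≈ 320727.27 bytes/s.
Capacity = 512 × 1,000,000 = 512,000,000 bytes.
512,000,000 / effective rate ≈ 1596.37 s → 26 minutes.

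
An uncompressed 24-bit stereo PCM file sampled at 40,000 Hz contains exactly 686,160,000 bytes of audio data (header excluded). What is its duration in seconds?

Byte rate = 40,000 × 3 × 2 = 240,000 bytes/s.
Duration = 686,160,000 / 240,000 = 2,859 s.

2,859 seconds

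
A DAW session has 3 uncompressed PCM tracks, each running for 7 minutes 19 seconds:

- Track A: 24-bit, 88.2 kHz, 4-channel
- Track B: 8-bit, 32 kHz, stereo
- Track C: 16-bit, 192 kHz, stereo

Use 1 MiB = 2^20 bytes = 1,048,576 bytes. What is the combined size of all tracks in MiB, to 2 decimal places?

7 minutes 19 seconds = 439 s.
Track A: 88,200 × 439 × 3 × 4 = 464,637,600 bytes.
Track B: 32,000 × 439 × 1 × 2 = 28,096,000 bytes.
Track C: 192,000 × 439 × 2 × 2 = 337,152,000 bytes.
Total = 829,885,600 bytes = 791.44 MiB.

791.44 MiB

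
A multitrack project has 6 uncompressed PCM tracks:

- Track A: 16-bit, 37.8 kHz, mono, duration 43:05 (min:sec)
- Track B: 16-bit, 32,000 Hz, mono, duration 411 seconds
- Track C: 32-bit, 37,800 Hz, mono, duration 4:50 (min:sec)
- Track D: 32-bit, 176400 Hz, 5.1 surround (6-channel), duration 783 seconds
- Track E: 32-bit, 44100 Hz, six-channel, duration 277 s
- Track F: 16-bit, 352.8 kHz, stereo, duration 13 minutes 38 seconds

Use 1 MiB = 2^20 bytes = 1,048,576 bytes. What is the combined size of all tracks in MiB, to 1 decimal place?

Track A: 43:05 (min:sec) = 2,585 s; 37,800 × 2,585 × 2 × 1 = 195,426,000 bytes.
Track B: 32,000 × 411 × 2 × 1 = 26,304,000 bytes.
Track C: 4:50 (min:sec) = 290 s; 37,800 × 290 × 4 × 1 = 43,848,000 bytes.
Track D: 176,400 × 783 × 4 × 6 = 3,314,908,800 bytes.
Track E: 44,100 × 277 × 4 × 6 = 293,176,800 bytes.
Track F: 13 minutes 38 seconds = 818 s; 352,800 × 818 × 2 × 2 = 1,154,361,600 bytes.
Total = 5,028,025,200 bytes = 4795.1 MiB.

4795.1 MiB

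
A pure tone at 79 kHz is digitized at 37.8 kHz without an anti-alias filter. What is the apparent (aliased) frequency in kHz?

Nyquist = 37,800/2 = 18,900 Hz; 79,000 Hz exceeds it.
Alias = |79,000 − 2×37,800| = |79,000 − 75,600| = 3,400 Hz = 3.4 kHz.

3.4 kHz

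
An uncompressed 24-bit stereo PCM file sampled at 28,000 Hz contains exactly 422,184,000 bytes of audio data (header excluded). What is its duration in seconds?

2,513 seconds

Byte rate = 28,000 × 3 × 2 = 168,000 bytes/s.
Duration = 422,184,000 / 168,000 = 2,513 s.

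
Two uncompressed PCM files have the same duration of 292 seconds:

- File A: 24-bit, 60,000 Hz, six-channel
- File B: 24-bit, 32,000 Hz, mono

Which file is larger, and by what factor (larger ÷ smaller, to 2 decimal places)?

File A: 60,000 × 3 × 6 = 1,080,000 bytes/s.
File B: 32,000 × 3 × 1 = 96,000 bytes/s.
File A is larger; ratio = 315,360,000 / 28,032,000 = 11.25.

File A, by a factor of 11.25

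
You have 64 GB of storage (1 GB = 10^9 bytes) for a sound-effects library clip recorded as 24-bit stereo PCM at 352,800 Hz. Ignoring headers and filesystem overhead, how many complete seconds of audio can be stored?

Uncompressed byte rate = 352,800 × 3 × 2 = 2,116,800 bytes/s.
Capacity = 64 × 1,000,000,000 = 64,000,000,000 bytes.
64,000,000,000 / 2,116,800 ≈ 30234.32 s → 30,234 seconds.

30,234 seconds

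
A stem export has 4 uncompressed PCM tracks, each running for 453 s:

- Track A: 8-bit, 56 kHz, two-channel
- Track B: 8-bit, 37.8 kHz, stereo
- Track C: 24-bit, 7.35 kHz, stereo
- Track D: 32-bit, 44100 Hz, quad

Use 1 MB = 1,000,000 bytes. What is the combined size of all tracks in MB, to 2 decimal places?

Track A: 56,000 × 453 × 1 × 2 = 50,736,000 bytes.
Track B: 37,800 × 453 × 1 × 2 = 34,246,800 bytes.
Track C: 7,350 × 453 × 3 × 2 = 19,977,300 bytes.
Track D: 44,100 × 453 × 4 × 4 = 319,636,800 bytes.
Total = 424,596,900 bytes = 424.60 MB.

424.60 MB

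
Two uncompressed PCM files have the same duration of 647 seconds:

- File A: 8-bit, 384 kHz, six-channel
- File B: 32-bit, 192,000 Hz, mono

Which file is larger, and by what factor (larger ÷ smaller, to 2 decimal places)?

File A: 384,000 × 1 × 6 = 2,304,000 bytes/s.
File B: 192,000 × 4 × 1 = 768,000 bytes/s.
File A is larger; ratio = 1,490,688,000 / 496,896,000 = 3.00.

File A, by a factor of 3.00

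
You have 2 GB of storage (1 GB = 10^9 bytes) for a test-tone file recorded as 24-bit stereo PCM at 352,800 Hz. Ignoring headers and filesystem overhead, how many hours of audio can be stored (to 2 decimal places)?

Uncompressed byte rate = 352,800 × 3 × 2 = 2,116,800 bytes/s.
Capacity = 2 × 1,000,000,000 = 2,000,000,000 bytes.
2,000,000,000 / 2,116,800 ≈ 944.82 s → 0.26 hours.

0.26 hours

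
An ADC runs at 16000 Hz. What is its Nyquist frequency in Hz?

Nyquist frequency = sample rate / 2 = 16,000 / 2 = 8,000 Hz.

8,000 Hz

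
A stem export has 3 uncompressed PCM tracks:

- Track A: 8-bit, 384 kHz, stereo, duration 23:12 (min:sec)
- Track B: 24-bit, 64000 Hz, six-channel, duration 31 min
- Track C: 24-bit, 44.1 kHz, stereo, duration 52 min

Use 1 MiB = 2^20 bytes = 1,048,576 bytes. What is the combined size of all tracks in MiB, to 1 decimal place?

3850.3 MiB

Track A: 23:12 (min:sec) = 1,392 s; 384,000 × 1,392 × 1 × 2 = 1,069,056,000 bytes.
Track B: 31 min = 1,860 s; 64,000 × 1,860 × 3 × 6 = 2,142,720,000 bytes.
Track C: 52 min = 3,120 s; 44,100 × 3,120 × 3 × 2 = 825,552,000 bytes.
Total = 4,037,328,000 bytes = 3850.3 MiB.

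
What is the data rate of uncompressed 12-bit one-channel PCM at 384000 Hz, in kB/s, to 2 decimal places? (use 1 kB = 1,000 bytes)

Bit rate = 384,000 × 12 × 1 = 4,608,000 bits/s.
4,608,000 / 8 = 576,000 B/s = 576.00 kB/s.

576.00 kB/s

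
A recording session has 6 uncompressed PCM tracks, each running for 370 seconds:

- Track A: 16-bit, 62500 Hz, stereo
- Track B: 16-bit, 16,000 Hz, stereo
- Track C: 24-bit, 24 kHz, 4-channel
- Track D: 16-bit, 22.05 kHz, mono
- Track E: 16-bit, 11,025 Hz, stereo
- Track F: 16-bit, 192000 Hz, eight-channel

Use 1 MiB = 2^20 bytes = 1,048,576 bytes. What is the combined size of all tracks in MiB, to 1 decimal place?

Track A: 62,500 × 370 × 2 × 2 = 92,500,000 bytes.
Track B: 16,000 × 370 × 2 × 2 = 23,680,000 bytes.
Track C: 24,000 × 370 × 3 × 4 = 106,560,000 bytes.
Track D: 22,050 × 370 × 2 × 1 = 16,317,000 bytes.
Track E: 11,025 × 370 × 2 × 2 = 16,317,000 bytes.
Track F: 192,000 × 370 × 2 × 8 = 1,136,640,000 bytes.
Total = 1,392,014,000 bytes = 1327.5 MiB.

1327.5 MiB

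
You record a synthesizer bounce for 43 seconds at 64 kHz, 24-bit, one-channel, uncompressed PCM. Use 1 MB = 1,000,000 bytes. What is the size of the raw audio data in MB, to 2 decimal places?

Bytes = 64,000 samples/s × 43 s × 3 bytes/sample × 1 ch = 8,256,000 bytes.
8,256,000 / 1,000,000 = 8.26 MB.

8.26 MB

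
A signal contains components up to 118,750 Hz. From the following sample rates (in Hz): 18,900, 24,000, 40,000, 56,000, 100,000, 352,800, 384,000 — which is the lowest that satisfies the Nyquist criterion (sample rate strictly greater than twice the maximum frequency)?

352,800 Hz

Need sample rate > 2 × 118,750 = 237,500 Hz.
Lowest listed rate above 237,500 Hz is 352,800 Hz.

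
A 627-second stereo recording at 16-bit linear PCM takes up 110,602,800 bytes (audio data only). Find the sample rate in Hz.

Bytes = sample_rate × seconds × bytes_per_sample × channels.
sample_rate = 110,602,800 / (627 × 2 × 2) = 110,602,800 / 2,508 = 44,100 Hz.

44,100 Hz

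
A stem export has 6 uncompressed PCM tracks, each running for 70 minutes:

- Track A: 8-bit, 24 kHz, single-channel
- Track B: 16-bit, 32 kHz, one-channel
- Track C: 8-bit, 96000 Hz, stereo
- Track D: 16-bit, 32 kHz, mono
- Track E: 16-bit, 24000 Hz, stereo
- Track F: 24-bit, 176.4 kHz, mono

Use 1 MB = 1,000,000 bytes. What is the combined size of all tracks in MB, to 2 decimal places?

4070.64 MB

70 minutes = 4,200 s.
Track A: 24,000 × 4,200 × 1 × 1 = 100,800,000 bytes.
Track B: 32,000 × 4,200 × 2 × 1 = 268,800,000 bytes.
Track C: 96,000 × 4,200 × 1 × 2 = 806,400,000 bytes.
Track D: 32,000 × 4,200 × 2 × 1 = 268,800,000 bytes.
Track E: 24,000 × 4,200 × 2 × 2 = 403,200,000 bytes.
Track F: 176,400 × 4,200 × 3 × 1 = 2,222,640,000 bytes.
Total = 4,070,640,000 bytes = 4070.64 MB.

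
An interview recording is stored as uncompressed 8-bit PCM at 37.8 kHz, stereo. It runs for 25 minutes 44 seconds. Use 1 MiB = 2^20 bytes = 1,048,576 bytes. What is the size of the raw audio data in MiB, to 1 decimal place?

Duration = 25 minutes 44 seconds = 1,544 s.
Bytes = 37,800 samples/s × 1,544 s × 1 bytes/sample × 2 ch = 116,726,400 bytes.
116,726,400 / 1,048,576 = 111.3 MiB.

111.3 MiB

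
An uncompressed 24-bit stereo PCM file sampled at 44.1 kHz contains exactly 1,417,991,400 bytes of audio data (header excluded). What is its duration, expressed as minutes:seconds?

Byte rate = 44,100 × 3 × 2 = 264,600 bytes/s.
Duration = 1,417,991,400 / 264,600 = 5,359 s.
5,359 s = 89:19.

89:19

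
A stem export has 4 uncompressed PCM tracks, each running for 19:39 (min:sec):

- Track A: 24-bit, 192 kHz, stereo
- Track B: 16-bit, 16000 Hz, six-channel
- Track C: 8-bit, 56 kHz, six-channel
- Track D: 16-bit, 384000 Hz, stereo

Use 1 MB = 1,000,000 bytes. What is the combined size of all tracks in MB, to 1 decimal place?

19:39 (min:sec) = 1,179 s.
Track A: 192,000 × 1,179 × 3 × 2 = 1,358,208,000 bytes.
Track B: 16,000 × 1,179 × 2 × 6 = 226,368,000 bytes.
Track C: 56,000 × 1,179 × 1 × 6 = 396,144,000 bytes.
Track D: 384,000 × 1,179 × 2 × 2 = 1,810,944,000 bytes.
Total = 3,791,664,000 bytes = 3791.7 MB.

3791.7 MB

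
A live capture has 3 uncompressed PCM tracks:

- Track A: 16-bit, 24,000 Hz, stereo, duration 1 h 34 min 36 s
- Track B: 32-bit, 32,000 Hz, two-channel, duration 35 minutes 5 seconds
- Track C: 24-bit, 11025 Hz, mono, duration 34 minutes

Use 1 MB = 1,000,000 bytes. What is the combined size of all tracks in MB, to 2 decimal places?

Track A: 1 h 34 min 36 s = 5,676 s; 24,000 × 5,676 × 2 × 2 = 544,896,000 bytes.
Track B: 35 minutes 5 seconds = 2,105 s; 32,000 × 2,105 × 4 × 2 = 538,880,000 bytes.
Track C: 34 minutes = 2,040 s; 11,025 × 2,040 × 3 × 1 = 67,473,000 bytes.
Total = 1,151,249,000 bytes = 1151.25 MB.

1151.25 MB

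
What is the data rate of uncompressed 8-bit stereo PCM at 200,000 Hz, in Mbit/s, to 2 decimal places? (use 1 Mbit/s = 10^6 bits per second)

Bit rate = 200,000 × 8 × 2 = 3,200,000 bits/s.
= 3.20 Mbit/s.

3.20 Mbit/s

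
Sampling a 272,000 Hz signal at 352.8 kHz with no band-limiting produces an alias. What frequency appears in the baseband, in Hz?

80,800 Hz

Nyquist = 352,800/2 = 176,400 Hz; 272,000 Hz exceeds it.
Alias = |272,000 − 1×352,800| = |272,000 − 352,800| = 80,800 Hz.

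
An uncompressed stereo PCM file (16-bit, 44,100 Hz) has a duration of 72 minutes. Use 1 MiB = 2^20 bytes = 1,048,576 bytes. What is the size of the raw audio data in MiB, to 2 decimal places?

726.75 MiB

Duration = 72 minutes = 4,320 s.
Bytes = 44,100 samples/s × 4,320 s × 2 bytes/sample × 2 ch = 762,048,000 bytes.
762,048,000 / 1,048,576 = 726.75 MiB.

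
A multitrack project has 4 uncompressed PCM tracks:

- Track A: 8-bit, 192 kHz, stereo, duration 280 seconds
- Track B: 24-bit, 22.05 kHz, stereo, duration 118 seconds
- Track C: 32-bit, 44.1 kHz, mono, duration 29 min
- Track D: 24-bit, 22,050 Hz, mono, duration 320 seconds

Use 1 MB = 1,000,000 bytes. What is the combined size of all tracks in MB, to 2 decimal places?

451.24 MB

Track A: 192,000 × 280 × 1 × 2 = 107,520,000 bytes.
Track B: 22,050 × 118 × 3 × 2 = 15,611,400 bytes.
Track C: 29 min = 1,740 s; 44,100 × 1,740 × 4 × 1 = 306,936,000 bytes.
Track D: 22,050 × 320 × 3 × 1 = 21,168,000 bytes.
Total = 451,235,400 bytes = 451.24 MB.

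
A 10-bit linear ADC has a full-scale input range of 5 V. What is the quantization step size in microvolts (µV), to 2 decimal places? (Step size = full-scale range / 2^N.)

5 V / 2^10 = 5 / 1,024 V = 4882.81 µV.

4882.81 µV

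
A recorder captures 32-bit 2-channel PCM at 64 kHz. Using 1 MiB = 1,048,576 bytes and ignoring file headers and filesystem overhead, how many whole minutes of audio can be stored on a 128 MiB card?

4 minutes

Uncompressed byte rate = 64,000 × 4 × 2 = 512,000 bytes/s.
Capacity = 128 × 1,048,576 = 134,217,728 bytes.
134,217,728 / 512,000 ≈ 262.14 s → 4 minutes.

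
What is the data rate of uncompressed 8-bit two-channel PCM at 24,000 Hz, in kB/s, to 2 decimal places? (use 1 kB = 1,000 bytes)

Bit rate = 24,000 × 8 × 2 = 384,000 bits/s.
384,000 / 8 = 48,000 B/s = 48.00 kB/s.

48.00 kB/s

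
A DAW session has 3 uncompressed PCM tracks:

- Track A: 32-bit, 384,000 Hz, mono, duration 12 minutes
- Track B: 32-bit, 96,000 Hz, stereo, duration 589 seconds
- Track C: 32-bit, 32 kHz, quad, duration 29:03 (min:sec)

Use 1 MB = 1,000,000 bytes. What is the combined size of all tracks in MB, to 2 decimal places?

Track A: 12 minutes = 720 s; 384,000 × 720 × 4 × 1 = 1,105,920,000 bytes.
Track B: 96,000 × 589 × 4 × 2 = 452,352,000 bytes.
Track C: 29:03 (min:sec) = 1,743 s; 32,000 × 1,743 × 4 × 4 = 892,416,000 bytes.
Total = 2,450,688,000 bytes = 2450.69 MB.

2450.69 MB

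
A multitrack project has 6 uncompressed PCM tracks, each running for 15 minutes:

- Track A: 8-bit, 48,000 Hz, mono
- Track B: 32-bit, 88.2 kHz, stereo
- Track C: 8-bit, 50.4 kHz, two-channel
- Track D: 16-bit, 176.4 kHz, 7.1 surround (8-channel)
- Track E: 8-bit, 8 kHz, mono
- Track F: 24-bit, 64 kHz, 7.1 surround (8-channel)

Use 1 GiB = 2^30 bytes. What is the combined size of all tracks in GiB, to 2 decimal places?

15 minutes = 900 s.
Track A: 48,000 × 900 × 1 × 1 = 43,200,000 bytes.
Track B: 88,200 × 900 × 4 × 2 = 635,040,000 bytes.
Track C: 50,400 × 900 × 1 × 2 = 90,720,000 bytes.
Track D: 176,400 × 900 × 2 × 8 = 2,540,160,000 bytes.
Track E: 8,000 × 900 × 1 × 1 = 7,200,000 bytes.
Track F: 64,000 × 900 × 3 × 8 = 1,382,400,000 bytes.
Total = 4,698,720,000 bytes = 4.38 GiB.

4.38 GiB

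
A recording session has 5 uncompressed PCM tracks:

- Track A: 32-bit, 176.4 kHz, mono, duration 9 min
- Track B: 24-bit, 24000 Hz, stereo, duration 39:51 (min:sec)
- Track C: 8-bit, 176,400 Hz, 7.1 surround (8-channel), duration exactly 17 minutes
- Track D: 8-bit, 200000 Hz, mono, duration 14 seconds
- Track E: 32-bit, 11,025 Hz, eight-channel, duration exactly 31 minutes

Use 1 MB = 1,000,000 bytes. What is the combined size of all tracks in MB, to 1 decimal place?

Track A: 9 min = 540 s; 176,400 × 540 × 4 × 1 = 381,024,000 bytes.
Track B: 39:51 (min:sec) = 2,391 s; 24,000 × 2,391 × 3 × 2 = 344,304,000 bytes.
Track C: exactly 17 minutes = 1,020 s; 176,400 × 1,020 × 1 × 8 = 1,439,424,000 bytes.
Track D: 200,000 × 14 × 1 × 1 = 2,800,000 bytes.
Track E: exactly 31 minutes = 1,860 s; 11,025 × 1,860 × 4 × 8 = 656,208,000 bytes.
Total = 2,823,760,000 bytes = 2823.8 MB.

2823.8 MB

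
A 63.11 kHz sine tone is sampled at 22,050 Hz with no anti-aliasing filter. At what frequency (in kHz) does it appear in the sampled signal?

Nyquist = 22,050/2 = 11,025 Hz; 63,110 Hz exceeds it.
Alias = |63,110 − 3×22,050| = |63,110 − 66,150| = 3,040 Hz = 3.04 kHz.

3.04 kHz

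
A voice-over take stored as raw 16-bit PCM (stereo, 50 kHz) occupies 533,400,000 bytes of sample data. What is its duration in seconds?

Byte rate = 50,000 × 2 × 2 = 200,000 bytes/s.
Duration = 533,400,000 / 200,000 = 2,667 s.

2,667 seconds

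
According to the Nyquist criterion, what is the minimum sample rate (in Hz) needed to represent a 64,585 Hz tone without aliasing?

Minimum sample rate = 2 × 64,585 Hz = 129,170 Hz.

129,170 Hz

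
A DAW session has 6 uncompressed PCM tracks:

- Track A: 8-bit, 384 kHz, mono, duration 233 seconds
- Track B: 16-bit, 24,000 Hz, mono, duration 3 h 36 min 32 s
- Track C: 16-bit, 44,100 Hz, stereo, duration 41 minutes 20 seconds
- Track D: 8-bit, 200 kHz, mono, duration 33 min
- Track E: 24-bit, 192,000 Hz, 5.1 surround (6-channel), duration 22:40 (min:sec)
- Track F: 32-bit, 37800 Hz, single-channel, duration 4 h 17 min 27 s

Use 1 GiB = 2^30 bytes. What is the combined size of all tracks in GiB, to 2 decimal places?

Track A: 384,000 × 233 × 1 × 1 = 89,472,000 bytes.
Track B: 3 h 36 min 32 s = 12,992 s; 24,000 × 12,992 × 2 × 1 = 623,616,000 bytes.
Track C: 41 minutes 20 seconds = 2,480 s; 44,100 × 2,480 × 2 × 2 = 437,472,000 bytes.
Track D: 33 min = 1,980 s; 200,000 × 1,980 × 1 × 1 = 396,000,000 bytes.
Track E: 22:40 (min:sec) = 1,360 s; 192,000 × 1,360 × 3 × 6 = 4,700,160,000 bytes.
Track F: 4 h 17 min 27 s = 15,447 s; 37,800 × 15,447 × 4 × 1 = 2,335,586,400 bytes.
Total = 8,582,306,400 bytes = 7.99 GiB.

7.99 GiB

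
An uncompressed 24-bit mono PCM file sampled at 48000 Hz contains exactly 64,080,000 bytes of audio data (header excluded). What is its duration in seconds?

Byte rate = 48,000 × 3 × 1 = 144,000 bytes/s.
Duration = 64,080,000 / 144,000 = 445 s.

445 seconds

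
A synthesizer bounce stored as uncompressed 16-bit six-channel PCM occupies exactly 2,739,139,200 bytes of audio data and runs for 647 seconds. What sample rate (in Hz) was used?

Bytes = sample_rate × seconds × bytes_per_sample × channels.
sample_rate = 2,739,139,200 / (647 × 2 × 6) = 2,739,139,200 / 7,764 = 352,800 Hz.

352,800 Hz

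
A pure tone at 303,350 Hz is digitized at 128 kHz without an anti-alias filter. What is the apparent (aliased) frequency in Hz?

Nyquist = 128,000/2 = 64,000 Hz; 303,350 Hz exceeds it.
Alias = |303,350 − 2×128,000| = |303,350 − 256,000| = 47,350 Hz.

47,350 Hz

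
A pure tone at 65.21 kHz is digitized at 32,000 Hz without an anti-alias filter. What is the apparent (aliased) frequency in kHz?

Nyquist = 32,000/2 = 16,000 Hz; 65,210 Hz exceeds it.
Alias = |65,210 − 2×32,000| = |65,210 − 64,000| = 1,210 Hz = 1.21 kHz.

1.21 kHz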